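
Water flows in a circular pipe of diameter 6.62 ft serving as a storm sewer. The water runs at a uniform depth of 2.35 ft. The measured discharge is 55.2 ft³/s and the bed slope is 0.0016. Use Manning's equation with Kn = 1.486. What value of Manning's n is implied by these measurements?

For a circular section of diameter D = 6.62 ft at depth y = 2.35 ft, the central angle is θ = 2 arccos(1 − 2y/D) = 2.553 rad. Then A = (D²/8)(θ − sin θ) = 10.94 ft² and P = Dθ/2 = 8.451 ft.
Hydraulic radius R = A/P = 10.94/8.451 = 1.295 ft.
Rearranging Manning's equation: n = (1.486/Q) A R^(2/3) S^(1/2) = (1.486/55.2) × 10.94 × 1.295^(2/3) × √0.0016 = 0.014.

n = 0.014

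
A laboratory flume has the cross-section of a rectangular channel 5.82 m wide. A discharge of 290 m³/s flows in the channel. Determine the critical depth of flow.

y_c = 6.33 m

For a rectangular channel, critical depth y_c = (q²/g)^(1/3) where q = Q/b = 290/5.82 = 49.83 m²/s.
So y_c = (49.83²/9.81)^(1/3) = 6.33 m.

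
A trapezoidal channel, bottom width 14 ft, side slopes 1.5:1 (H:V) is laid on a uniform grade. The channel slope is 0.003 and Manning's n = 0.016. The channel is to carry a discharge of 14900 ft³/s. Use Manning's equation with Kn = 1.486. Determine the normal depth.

Manning's equation rearranged: A R^(2/3) = nQ / (1.486·√S) = 0.016 × 14900 / (1.486 × √0.003) = 2929.
At y = 21.1 ft: A R^(2/3) = 4675 — high.
At y = 13.2 ft: A R^(2/3) = 1670 — low.
At y = 17.1 ft: A R^(2/3) = 2925 — close enough.

y_n = 17.1 ft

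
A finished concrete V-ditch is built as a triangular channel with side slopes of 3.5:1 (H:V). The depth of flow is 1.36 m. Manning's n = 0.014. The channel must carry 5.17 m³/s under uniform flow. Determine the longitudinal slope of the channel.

S = 0.00022

For a triangular section with side slope z = 3.5: A = zy² = 3.5×1.36² = 6.474 m²; P = 2y√(1+z²) = 2×1.36×3.64 = 9.901 m.
Hydraulic radius R = A/P = 6.474/9.901 = 0.6538 m.
From Manning's equation, S = [nQ / (1 A R^(2/3))]² = [0.014 × 5.17 / (1 × 6.474 × 0.6538^(2/3))]² = 0.00022.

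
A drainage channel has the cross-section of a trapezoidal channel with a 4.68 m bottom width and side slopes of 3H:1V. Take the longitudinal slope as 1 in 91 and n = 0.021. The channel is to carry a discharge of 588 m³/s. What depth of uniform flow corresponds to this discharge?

y_n = 4.06 m

Manning's equation rearranged: A R^(2/3) = nQ / (1·√S) = 0.021 × 588 / (√0.01099) = 117.8.
Try y = 3.43 m: A R^(2/3) = 80.06 — too small.
Try y = 4.06 m: A R^(2/3) = 117.7 — matches.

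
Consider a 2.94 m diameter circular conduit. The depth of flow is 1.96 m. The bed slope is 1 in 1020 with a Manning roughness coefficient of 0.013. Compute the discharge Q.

For a circular section of diameter D = 2.94 m at depth y = 1.96 m, the central angle is θ = 2 arccos(1 − 2y/D) = 3.821 rad. Then A = (D²/8)(θ − sin θ) = 4.808 m² and P = Dθ/2 = 5.617 m.
Hydraulic radius R = A/P = 4.808/5.617 = 0.8559 m.
Manning's equation: Q = (1/n) A R^(2/3) S^(1/2) = (1/0.013) × 4.808 × 0.8559^(2/3) × 0.0009804^(1/2) = 10.4 m³/s.

Q = 10.4 m³/s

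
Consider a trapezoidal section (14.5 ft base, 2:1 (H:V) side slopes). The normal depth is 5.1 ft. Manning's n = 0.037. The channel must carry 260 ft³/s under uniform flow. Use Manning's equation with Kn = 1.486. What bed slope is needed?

S = 0.000521

With bottom width b = 14.5 ft and side slope z = 2: A = (b + zy)y = (14.5 + 2×5.1)×5.1 = 126 ft²; P = b + 2y√(1+z²) = 14.5 + 2×5.1×2.236 = 37.31 ft.
Hydraulic radius R = A/P = 126/37.31 = 3.376 ft.
From Manning's equation, S = [nQ / (1.486 A R^(2/3))]² = [0.037 × 260 / (1.486 × 126 × 3.376^(2/3))]² = 0.000521.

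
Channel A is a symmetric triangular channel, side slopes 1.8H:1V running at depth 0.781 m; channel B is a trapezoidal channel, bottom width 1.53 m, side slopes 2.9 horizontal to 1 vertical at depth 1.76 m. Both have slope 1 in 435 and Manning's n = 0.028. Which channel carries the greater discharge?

channel B

Channel A: For a triangular section with side slope z = 1.8: A = zy² = 1.8×0.781² = 1.098 m²; P = 2y√(1+z²) = 2×0.781×2.059 = 3.216 m. Hydraulic radius R = A/P = 1.098/3.216 = 0.3414 m. Q_A = (1/0.028)·1.098·0.3414^(2/3)·√0.002299 = 0.9183 m³/s.
Channel B: With bottom width b = 1.53 m and side slope z = 2.9: A = (b + zy)y = (1.53 + 2.9×1.76)×1.76 = 11.68 m²; P = b + 2y√(1+z²) = 1.53 + 2×1.76×3.068 = 12.33 m. Hydraulic radius R = A/P = 11.68/12.33 = 0.9471 m. Q_B = (1/0.028)·11.68·0.9471^(2/3)·√0.002299 = 19.28 m³/s.
Q_A = 0.9183 m³/s vs Q_B = 19.28 m³/s, so channel B carries more.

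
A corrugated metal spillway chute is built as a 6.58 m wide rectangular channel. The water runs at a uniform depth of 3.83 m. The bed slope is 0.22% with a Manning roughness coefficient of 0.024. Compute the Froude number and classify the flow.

subcritical

Flow area A = b·y = 6.58 × 3.83 = 25.2 m². Wetted perimeter P = b + 2y = 6.58 + 2×3.83 = 14.24 m.
Hydraulic radius R = A/P = 25.2/14.24 = 1.77 m.
V = (1/n) R^(2/3) √S = (1/0.024) × 1.77^(2/3) × √0.0022 = 2.859 m/s. Hydraulic depth D_h = A/T = 25.2/6.58 = 3.83 m.
Froude number Fr = V/√(g·D_h) = 2.859/√(9.81×3.83) = 0.466, which is less than 1, so the flow is subcritical.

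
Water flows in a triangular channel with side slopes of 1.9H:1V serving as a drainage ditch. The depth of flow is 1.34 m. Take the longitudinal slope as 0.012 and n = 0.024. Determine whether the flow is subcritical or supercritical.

supercritical

For a triangular section with side slope z = 1.9: A = zy² = 1.9×1.34² = 3.412 m²; P = 2y√(1+z²) = 2×1.34×2.147 = 5.754 m.
Hydraulic radius R = A/P = 3.412/5.754 = 0.5929 m.
V = (1/n) R^(2/3) √S = (1/0.024) × 0.5929^(2/3) × √0.012 = 3.221 m/s. Hydraulic depth D_h = A/T = 3.412/5.092 = 0.67 m.
Froude number Fr = V/√(g·D_h) = 3.221/√(9.81×0.67) = 1.26, which is greater than 1, so the flow is supercritical.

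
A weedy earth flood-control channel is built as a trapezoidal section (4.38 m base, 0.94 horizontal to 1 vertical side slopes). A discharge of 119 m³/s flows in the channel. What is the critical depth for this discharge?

y_c = 3.31 m

At critical depth, Q² T / (g A³) = 1, i.e. A³/T = Q²/g = 119²/9.81 = 1444.
At y = 4.03 m: A³/T = 2983 — high.
At y = 2.64 m: A³/T = 636.2 — low.
At y = 3.31 m: A³/T = 1438 — ≈ 1444.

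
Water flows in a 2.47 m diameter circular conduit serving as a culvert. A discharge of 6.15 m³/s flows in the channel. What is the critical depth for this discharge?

At critical depth, Q² T / (g A³) = 1, i.e. A³/T = Q²/g = 6.15²/9.81 = 3.856.
Trying y = 1.41 m: A³/T = 9.237 — too large.
Trying y = 0.855 m: A³/T = 1.358 — too small.
Trying y = 1.12 m: A³/T = 3.832 — ≈ 3.856.

y_c = 1.12 m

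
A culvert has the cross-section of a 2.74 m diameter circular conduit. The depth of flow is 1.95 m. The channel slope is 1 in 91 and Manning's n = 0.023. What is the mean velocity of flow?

For a circular section of diameter D = 2.74 m at depth y = 1.95 m, the central angle is θ = 2 arccos(1 − 2y/D) = 4.016 rad. Then A = (D²/8)(θ − sin θ) = 4.489 m² and P = Dθ/2 = 5.502 m.
Hydraulic radius R = A/P = 4.489/5.502 = 0.8158 m.
From Manning's equation, V = (1/n) R^(2/3) S^(1/2) = (1/0.023) × 0.8158^(2/3) × 0.01099^(1/2) = 3.98 m/s.

V = 3.98 m/s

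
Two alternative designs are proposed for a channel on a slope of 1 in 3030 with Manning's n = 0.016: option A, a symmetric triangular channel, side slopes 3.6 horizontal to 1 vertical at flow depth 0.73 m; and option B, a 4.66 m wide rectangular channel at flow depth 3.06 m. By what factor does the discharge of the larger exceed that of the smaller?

Channel A: For a triangular section with side slope z = 3.6: A = zy² = 3.6×0.73² = 1.918 m²; P = 2y√(1+z²) = 2×0.73×3.736 = 5.455 m. Hydraulic radius R = A/P = 1.918/5.455 = 0.3517 m. Q_A = (1/0.016)·1.918·0.3517^(2/3)·√0.00033 = 1.085 m³/s.
Channel B: Flow area A = b·y = 4.66 × 3.06 = 14.26 m². Wetted perimeter P = b + 2y = 4.66 + 2×3.06 = 10.78 m. Hydraulic radius R = A/P = 14.26/10.78 = 1.323 m. Q_B = (1/0.016)·14.26·1.323^(2/3)·√0.00033 = 19.51 m³/s.
The larger discharge is 19.51 m³/s and the smaller is 1.085 m³/s; the ratio is 18.

18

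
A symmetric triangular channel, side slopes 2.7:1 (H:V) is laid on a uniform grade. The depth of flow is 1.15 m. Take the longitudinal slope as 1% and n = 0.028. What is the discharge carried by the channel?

For a triangular section with side slope z = 2.7: A = zy² = 2.7×1.15² = 3.571 m²; P = 2y√(1+z²) = 2×1.15×2.879 = 6.622 m.
Hydraulic radius R = A/P = 3.571/6.622 = 0.5392 m.
Manning's equation: Q = (1/n) A R^(2/3) S^(1/2) = (1/0.028) × 3.571 × 0.5392^(2/3) × 0.01^(1/2) = 8.45 m³/s.

Q = 8.45 m³/s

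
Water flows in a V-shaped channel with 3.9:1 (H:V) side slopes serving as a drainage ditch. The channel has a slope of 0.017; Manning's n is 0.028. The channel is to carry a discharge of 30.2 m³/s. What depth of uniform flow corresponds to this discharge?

Manning's equation rearranged: A R^(2/3) = nQ / (1·√S) = 0.028 × 30.2 / (√0.017) = 6.485.
At y = 1.65 m: A R^(2/3) = 9.144 — high.
At y = 1.17 m: A R^(2/3) = 3.656 — low.
At y = 1.45 m: A R^(2/3) = 6.479 — close enough.

y_n = 1.45 m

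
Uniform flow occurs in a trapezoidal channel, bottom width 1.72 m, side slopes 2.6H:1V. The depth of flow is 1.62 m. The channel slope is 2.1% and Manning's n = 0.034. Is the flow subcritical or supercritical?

With bottom width b = 1.72 m and side slope z = 2.6: A = (b + zy)y = (1.72 + 2.6×1.62)×1.62 = 9.61 m²; P = b + 2y√(1+z²) = 1.72 + 2×1.62×2.786 = 10.75 m.
Hydraulic radius R = A/P = 9.61/10.75 = 0.8943 m.
V = (1/n) R^(2/3) √S = (1/0.034) × 0.8943^(2/3) × √0.021 = 3.956 m/s. Hydraulic depth D_h = A/T = 9.61/10.14 = 0.9473 m.
Froude number Fr = V/√(g·D_h) = 3.956/√(9.81×0.9473) = 1.3, which is greater than 1, so the flow is supercritical.

supercritical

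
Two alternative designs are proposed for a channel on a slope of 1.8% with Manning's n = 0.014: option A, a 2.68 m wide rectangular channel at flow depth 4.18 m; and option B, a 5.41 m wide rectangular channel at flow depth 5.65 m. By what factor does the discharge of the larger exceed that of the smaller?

4.04

Channel A: Flow area A = b·y = 2.68 × 4.18 = 11.2 m². Wetted perimeter P = b + 2y = 2.68 + 2×4.18 = 11.04 m. Hydraulic radius R = A/P = 11.2/11.04 = 1.015 m. Q_A = (1/0.014)·11.2·1.015^(2/3)·√0.018 = 108.4 m³/s.
Channel B: Flow area A = b·y = 5.41 × 5.65 = 30.57 m². Wetted perimeter P = b + 2y = 5.41 + 2×5.65 = 16.71 m. Hydraulic radius R = A/P = 30.57/16.71 = 1.829 m. Q_B = (1/0.014)·30.57·1.829^(2/3)·√0.018 = 438.1 m³/s.
The larger discharge is 438.1 m³/s and the smaller is 108.4 m³/s; the ratio is 4.04.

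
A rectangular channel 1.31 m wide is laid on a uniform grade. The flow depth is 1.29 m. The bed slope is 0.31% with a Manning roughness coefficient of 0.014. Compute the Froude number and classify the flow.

Flow area A = b·y = 1.31 × 1.29 = 1.69 m². Wetted perimeter P = b + 2y = 1.31 + 2×1.29 = 3.89 m.
Hydraulic radius R = A/P = 1.69/3.89 = 0.4344 m.
V = (1/n) R^(2/3) √S = (1/0.014) × 0.4344^(2/3) × √0.0031 = 2.281 m/s. Hydraulic depth D_h = A/T = 1.69/1.31 = 1.29 m.
Froude number Fr = V/√(g·D_h) = 2.281/√(9.81×1.29) = 0.641, which is less than 1, so the flow is subcritical.

subcritical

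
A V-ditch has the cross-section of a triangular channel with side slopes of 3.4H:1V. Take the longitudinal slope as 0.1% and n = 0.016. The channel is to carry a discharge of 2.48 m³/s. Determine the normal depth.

Manning's equation rearranged: A R^(2/3) = nQ / (1·√S) = 0.016 × 2.48 / (√0.001) = 1.255.
At y = 0.615 m: A R^(2/3) = 0.5699 — short.
At y = 0.827 m: A R^(2/3) = 1.255 — ≈ 1.255.

y_n = 0.827 m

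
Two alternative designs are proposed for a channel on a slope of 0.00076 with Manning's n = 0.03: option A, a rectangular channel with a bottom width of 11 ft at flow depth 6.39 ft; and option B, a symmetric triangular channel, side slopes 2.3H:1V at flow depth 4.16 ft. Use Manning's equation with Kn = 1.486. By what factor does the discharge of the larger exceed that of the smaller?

Channel A: Flow area A = b·y = 11 × 6.39 = 70.29 ft². Wetted perimeter P = b + 2y = 11 + 2×6.39 = 23.78 ft. Hydraulic radius R = A/P = 70.29/23.78 = 2.956 ft. Q_A = (1.486/0.03)·70.29·2.956^(2/3)·√0.00076 = 197.7 ft³/s.
Channel B: For a triangular section with side slope z = 2.3: A = zy² = 2.3×4.16² = 39.8 ft²; P = 2y√(1+z²) = 2×4.16×2.508 = 20.87 ft. Hydraulic radius R = A/P = 39.8/20.87 = 1.908 ft. Q_B = (1.486/0.03)·39.8·1.908^(2/3)·√0.00076 = 83.6 ft³/s.
The larger discharge is 197.7 ft³/s and the smaller is 83.6 ft³/s; the ratio is 2.36.

2.36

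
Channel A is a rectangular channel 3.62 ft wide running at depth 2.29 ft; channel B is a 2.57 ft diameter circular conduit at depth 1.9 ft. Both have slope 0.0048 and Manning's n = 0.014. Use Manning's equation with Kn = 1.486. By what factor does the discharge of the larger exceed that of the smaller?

Channel A: Flow area A = b·y = 3.62 × 2.29 = 8.29 ft². Wetted perimeter P = b + 2y = 3.62 + 2×2.29 = 8.2 ft. Hydraulic radius R = A/P = 8.29/8.2 = 1.011 ft. Q_A = (1.486/0.014)·8.29·1.011^(2/3)·√0.0048 = 61.41 ft³/s.
Channel B: For a circular section of diameter D = 2.57 ft at depth y = 1.9 ft, the central angle is θ = 2 arccos(1 − 2y/D) = 4.14 rad. Then A = (D²/8)(θ − sin θ) = 4.112 ft² and P = Dθ/2 = 5.32 ft. Hydraulic radius R = A/P = 4.112/5.32 = 0.7729 ft. Q_B = (1.486/0.014)·4.112·0.7729^(2/3)·√0.0048 = 25.47 ft³/s.
The larger discharge is 61.41 ft³/s and the smaller is 25.47 ft³/s; the ratio is 2.41.

2.41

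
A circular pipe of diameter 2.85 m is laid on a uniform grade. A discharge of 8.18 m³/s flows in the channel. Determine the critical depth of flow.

y_c = 1.25 m

At critical depth, Q² T / (g A³) = 1, i.e. A³/T = Q²/g = 8.18²/9.81 = 6.821.
At y = 1.53 m: A³/T = 14.94 — too large.
At y = 1 m: A³/T = 2.926 — too small.
At y = 1.25 m: A³/T = 6.899 — matches.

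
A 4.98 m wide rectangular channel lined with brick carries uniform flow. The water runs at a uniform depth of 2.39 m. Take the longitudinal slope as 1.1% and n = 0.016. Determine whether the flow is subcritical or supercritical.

Flow area A = b·y = 4.98 × 2.39 = 11.9 m². Wetted perimeter P = b + 2y = 4.98 + 2×2.39 = 9.76 m.
Hydraulic radius R = A/P = 11.9/9.76 = 1.219 m.
V = (1/n) R^(2/3) √S = (1/0.016) × 1.219^(2/3) × √0.011 = 7.482 m/s. Hydraulic depth D_h = A/T = 11.9/4.98 = 2.39 m.
Froude number Fr = V/√(g·D_h) = 7.482/√(9.81×2.39) = 1.55, which is greater than 1, so the flow is supercritical.

supercritical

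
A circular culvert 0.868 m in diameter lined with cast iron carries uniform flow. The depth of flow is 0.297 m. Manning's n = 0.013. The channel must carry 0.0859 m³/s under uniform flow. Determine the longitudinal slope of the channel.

For a circular section of diameter D = 0.868 m at depth y = 0.297 m, the central angle is θ = 2 arccos(1 − 2y/D) = 2.499 rad. Then A = (D²/8)(θ − sin θ) = 0.179 m² and P = Dθ/2 = 1.085 m.
Hydraulic radius R = A/P = 0.179/1.085 = 0.165 m.
From Manning's equation, S = [nQ / (1 A R^(2/3))]² = [0.013 × 0.0859 / (1 × 0.179 × 0.165^(2/3))]² = 0.00043.

S = 0.00043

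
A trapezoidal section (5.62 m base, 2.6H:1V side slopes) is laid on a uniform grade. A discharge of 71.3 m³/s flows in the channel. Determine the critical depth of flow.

At critical depth, Q² T / (g A³) = 1, i.e. A³/T = Q²/g = 71.3²/9.81 = 518.2.
At y = 2.28 m: A³/T = 1044 — too large.
At y = 1.53 m: A³/T = 233.3 — too small.
At y = 1.9 m: A³/T = 521.1 — ≈ 518.2.

y_c = 1.9 m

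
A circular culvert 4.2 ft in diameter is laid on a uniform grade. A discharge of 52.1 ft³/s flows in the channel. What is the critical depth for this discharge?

y_c = 2.13 ft

At critical depth, Q² T / (g A³) = 1, i.e. A³/T = Q²/g = 52.1²/32.2 = 84.3.
Try y = 2.34 ft: A³/T = 119.7 — high.
Try y = 2.13 ft: A³/T = 83.55 — ≈ 84.3.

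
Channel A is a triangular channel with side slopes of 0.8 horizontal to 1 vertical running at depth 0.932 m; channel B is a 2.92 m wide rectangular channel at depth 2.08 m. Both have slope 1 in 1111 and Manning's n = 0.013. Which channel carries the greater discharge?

channel B

Channel A: For a triangular section with side slope z = 0.8: A = zy² = 0.8×0.932² = 0.6949 m²; P = 2y√(1+z²) = 2×0.932×1.281 = 2.387 m. Hydraulic radius R = A/P = 0.6949/2.387 = 0.2911 m. Q_A = (1/0.013)·0.6949·0.2911^(2/3)·√0.0009001 = 0.7044 m³/s.
Channel B: Flow area A = b·y = 2.92 × 2.08 = 6.074 m². Wetted perimeter P = b + 2y = 2.92 + 2×2.08 = 7.08 m. Hydraulic radius R = A/P = 6.074/7.08 = 0.8579 m. Q_B = (1/0.013)·6.074·0.8579^(2/3)·√0.0009001 = 12.65 m³/s.
Q_A = 0.7044 m³/s vs Q_B = 12.65 m³/s, so channel B carries more.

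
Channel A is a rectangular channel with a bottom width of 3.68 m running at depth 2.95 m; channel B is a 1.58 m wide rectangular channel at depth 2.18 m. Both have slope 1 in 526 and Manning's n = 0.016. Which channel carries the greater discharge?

Channel A: Flow area A = b·y = 3.68 × 2.95 = 10.86 m². Wetted perimeter P = b + 2y = 3.68 + 2×2.95 = 9.58 m. Hydraulic radius R = A/P = 10.86/9.58 = 1.133 m. Q_A = (1/0.016)·10.86·1.133^(2/3)·√0.001901 = 32.16 m³/s.
Channel B: Flow area A = b·y = 1.58 × 2.18 = 3.444 m². Wetted perimeter P = b + 2y = 1.58 + 2×2.18 = 5.94 m. Hydraulic radius R = A/P = 3.444/5.94 = 0.5799 m. Q_B = (1/0.016)·3.444·0.5799^(2/3)·√0.001901 = 6.527 m³/s.
Q_A = 32.16 m³/s vs Q_B = 6.527 m³/s, so channel A carries more.

channel A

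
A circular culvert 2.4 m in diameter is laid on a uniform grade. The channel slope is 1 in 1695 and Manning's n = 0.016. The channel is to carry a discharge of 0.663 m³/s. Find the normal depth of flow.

y_n = 0.597 m

Manning's equation rearranged: A R^(2/3) = nQ / (1·√S) = 0.016 × 0.663 / (√0.00059) = 0.4367.
Trying y = 0.504 m: A R^(2/3) = 0.311 — short.
Trying y = 0.646 m: A R^(2/3) = 0.51 — over.
Trying y = 0.597 m: A R^(2/3) = 0.4365 — close enough.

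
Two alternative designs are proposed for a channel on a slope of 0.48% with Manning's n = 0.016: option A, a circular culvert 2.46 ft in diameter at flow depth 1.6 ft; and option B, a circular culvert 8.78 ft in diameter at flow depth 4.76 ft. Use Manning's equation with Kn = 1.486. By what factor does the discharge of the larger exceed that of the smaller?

Channel A: For a circular section of diameter D = 2.46 ft at depth y = 1.6 ft, the central angle is θ = 2 arccos(1 − 2y/D) = 3.753 rad. Then A = (D²/8)(θ − sin θ) = 3.273 ft² and P = Dθ/2 = 4.616 ft. Hydraulic radius R = A/P = 3.273/4.616 = 0.709 ft. Q_A = (1.486/0.016)·3.273·0.709^(2/3)·√0.0048 = 16.74 ft³/s.
Channel B: For a circular section of diameter D = 8.78 ft at depth y = 4.76 ft, the central angle is θ = 2 arccos(1 − 2y/D) = 3.31 rad. Then A = (D²/8)(θ − sin θ) = 33.52 ft² and P = Dθ/2 = 14.53 ft. Hydraulic radius R = A/P = 33.52/14.53 = 2.306 ft. Q_B = (1.486/0.016)·33.52·2.306^(2/3)·√0.0048 = 376.5 ft³/s.
The larger discharge is 376.5 ft³/s and the smaller is 16.74 ft³/s; the ratio is 22.5.

22.5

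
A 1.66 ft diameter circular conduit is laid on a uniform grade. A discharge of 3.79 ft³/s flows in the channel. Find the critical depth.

y_c = 0.721 ft

At critical depth, Q² T / (g A³) = 1, i.e. A³/T = Q²/g = 3.79²/32.2 = 0.4461.
Try y = 0.793 ft: A³/T = 0.6413 — too large.
Try y = 0.61 ft: A³/T = 0.2344 — too small.
Try y = 0.721 ft: A³/T = 0.4455 — ≈ 0.4461.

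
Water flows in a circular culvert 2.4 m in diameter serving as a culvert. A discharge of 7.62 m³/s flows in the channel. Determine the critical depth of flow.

At critical depth, Q² T / (g A³) = 1, i.e. A³/T = Q²/g = 7.62²/9.81 = 5.919.
At y = 1.55 m: A³/T = 12.85 — over.
At y = 0.953 m: A³/T = 1.995 — short.
At y = 1.27 m: A³/T = 5.988 — matches.

y_c = 1.27 m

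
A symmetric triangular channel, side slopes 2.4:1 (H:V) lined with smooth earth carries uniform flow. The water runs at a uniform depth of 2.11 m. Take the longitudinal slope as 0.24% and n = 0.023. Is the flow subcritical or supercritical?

subcritical

For a triangular section with side slope z = 2.4: A = zy² = 2.4×2.11² = 10.69 m²; P = 2y√(1+z²) = 2×2.11×2.6 = 10.97 m.
Hydraulic radius R = A/P = 10.69/10.97 = 0.9738 m.
V = (1/n) R^(2/3) √S = (1/0.023) × 0.9738^(2/3) × √0.0024 = 2.093 m/s. Hydraulic depth D_h = A/T = 10.69/10.13 = 1.055 m.
Froude number Fr = V/√(g·D_h) = 2.093/√(9.81×1.055) = 0.65, which is less than 1, so the flow is subcritical.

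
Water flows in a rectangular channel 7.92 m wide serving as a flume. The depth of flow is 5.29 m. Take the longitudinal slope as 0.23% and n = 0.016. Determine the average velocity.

V = 5.17 m/s

Flow area A = b·y = 7.92 × 5.29 = 41.9 m². Wetted perimeter P = b + 2y = 7.92 + 2×5.29 = 18.5 m.
Hydraulic radius R = A/P = 41.9/18.5 = 2.265 m.
From Manning's equation, V = (1/n) R^(2/3) S^(1/2) = (1/0.016) × 2.265^(2/3) × 0.0023^(1/2) = 5.17 m/s.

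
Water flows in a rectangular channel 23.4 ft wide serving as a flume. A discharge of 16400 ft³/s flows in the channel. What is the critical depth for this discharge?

y_c = 24.8 ft

For a rectangular channel, critical depth y_c = (q²/g)^(1/3) where q = Q/b = 16400/23.4 = 700.9 ft²/s.
So y_c = (700.9²/32.2)^(1/3) = 24.8 ft.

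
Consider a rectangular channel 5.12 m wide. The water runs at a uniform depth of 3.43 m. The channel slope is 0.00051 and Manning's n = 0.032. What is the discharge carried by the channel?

Flow area A = b·y = 5.12 × 3.43 = 17.56 m². Wetted perimeter P = b + 2y = 5.12 + 2×3.43 = 11.98 m.
Hydraulic radius R = A/P = 17.56/11.98 = 1.466 m.
Manning's equation: Q = (1/n) A R^(2/3) S^(1/2) = (1/0.032) × 17.56 × 1.466^(2/3) × 0.00051^(1/2) = 16 m³/s.

Q = 16 m³/s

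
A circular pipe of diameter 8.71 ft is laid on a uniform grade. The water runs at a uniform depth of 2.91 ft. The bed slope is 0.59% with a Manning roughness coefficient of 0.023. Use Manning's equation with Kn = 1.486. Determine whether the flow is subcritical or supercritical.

For a circular section of diameter D = 8.71 ft at depth y = 2.91 ft, the central angle is θ = 2 arccos(1 − 2y/D) = 2.465 rad. Then A = (D²/8)(θ − sin θ) = 17.44 ft² and P = Dθ/2 = 10.74 ft.
Hydraulic radius R = A/P = 17.44/10.74 = 1.625 ft.
V = (1.486/n) R^(2/3) √S = (1.486/0.023) × 1.625^(2/3) × √0.0059 = 6.858 ft/s. Hydraulic depth D_h = A/T = 17.44/8.217 = 2.123 ft.
Froude number Fr = V/√(g·D_h) = 6.858/√(32.2×2.123) = 0.83, which is less than 1, so the flow is subcritical.

subcritical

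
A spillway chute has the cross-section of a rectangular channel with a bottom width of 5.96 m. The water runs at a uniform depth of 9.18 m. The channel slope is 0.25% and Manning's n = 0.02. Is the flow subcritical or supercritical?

subcritical

Flow area A = b·y = 5.96 × 9.18 = 54.71 m². Wetted perimeter P = b + 2y = 5.96 + 2×9.18 = 24.32 m.
Hydraulic radius R = A/P = 54.71/24.32 = 2.25 m.
V = (1/n) R^(2/3) √S = (1/0.02) × 2.25^(2/3) × √0.0025 = 4.292 m/s. Hydraulic depth D_h = A/T = 54.71/5.96 = 9.18 m.
Froude number Fr = V/√(g·D_h) = 4.292/√(9.81×9.18) = 0.452, which is less than 1, so the flow is subcritical.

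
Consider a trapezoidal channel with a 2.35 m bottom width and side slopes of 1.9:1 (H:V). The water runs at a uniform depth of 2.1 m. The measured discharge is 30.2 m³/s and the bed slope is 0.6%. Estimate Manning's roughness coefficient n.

n = 0.0379

With bottom width b = 2.35 m and side slope z = 1.9: A = (b + zy)y = (2.35 + 1.9×2.1)×2.1 = 13.31 m²; P = b + 2y√(1+z²) = 2.35 + 2×2.1×2.147 = 11.37 m.
Hydraulic radius R = A/P = 13.31/11.37 = 1.171 m.
Rearranging Manning's equation: n = (1/Q) A R^(2/3) S^(1/2) = (1/30.2) × 13.31 × 1.171^(2/3) × √0.006 = 0.0379.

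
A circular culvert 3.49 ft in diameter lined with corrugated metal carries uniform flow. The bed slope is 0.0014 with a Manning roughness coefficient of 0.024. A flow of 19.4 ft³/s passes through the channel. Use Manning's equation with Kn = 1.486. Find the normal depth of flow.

y_n = 2.74 ft

Manning's equation rearranged: A R^(2/3) = nQ / (1.486·√S) = 0.024 × 19.4 / (1.486 × √0.0014) = 8.374.
Trying y = 3.25 ft: A R^(2/3) = 9.393 — over.
Trying y = 2.74 ft: A R^(2/3) = 8.377 — ≈ 8.374.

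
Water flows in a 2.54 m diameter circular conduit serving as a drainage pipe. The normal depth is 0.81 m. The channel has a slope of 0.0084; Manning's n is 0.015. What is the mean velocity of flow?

V = 3.62 m/s

For a circular section of diameter D = 2.54 m at depth y = 0.81 m, the central angle is θ = 2 arccos(1 − 2y/D) = 2.4 rad. Then A = (D²/8)(θ − sin θ) = 1.391 m² and P = Dθ/2 = 3.048 m.
Hydraulic radius R = A/P = 1.391/3.048 = 0.4564 m.
From Manning's equation, V = (1/n) R^(2/3) S^(1/2) = (1/0.015) × 0.4564^(2/3) × 0.0084^(1/2) = 3.62 m/s.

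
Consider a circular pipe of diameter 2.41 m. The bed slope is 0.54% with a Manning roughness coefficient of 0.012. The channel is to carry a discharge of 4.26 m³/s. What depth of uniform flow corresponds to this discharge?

Manning's equation rearranged: A R^(2/3) = nQ / (1·√S) = 0.012 × 4.26 / (√0.0054) = 0.6957.
At y = 0.594 m: A R^(2/3) = 0.4334 — too small.
At y = 0.871 m: A R^(2/3) = 0.9088 — too large.
At y = 0.757 m: A R^(2/3) = 0.6963 — close enough.

y_n = 0.757 m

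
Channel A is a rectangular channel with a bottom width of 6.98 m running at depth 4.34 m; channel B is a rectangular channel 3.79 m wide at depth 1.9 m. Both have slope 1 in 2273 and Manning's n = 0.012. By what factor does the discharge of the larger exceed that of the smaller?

6.76

Channel A: Flow area A = b·y = 6.98 × 4.34 = 30.29 m². Wetted perimeter P = b + 2y = 6.98 + 2×4.34 = 15.66 m. Hydraulic radius R = A/P = 30.29/15.66 = 1.934 m. Q_A = (1/0.012)·30.29·1.934^(2/3)·√0.0004399 = 82.21 m³/s.
Channel B: Flow area A = b·y = 3.79 × 1.9 = 7.201 m². Wetted perimeter P = b + 2y = 3.79 + 2×1.9 = 7.59 m. Hydraulic radius R = A/P = 7.201/7.59 = 0.9487 m. Q_B = (1/0.012)·7.201·0.9487^(2/3)·√0.0004399 = 12.15 m³/s.
The larger discharge is 82.21 m³/s and the smaller is 12.15 m³/s; the ratio is 6.76.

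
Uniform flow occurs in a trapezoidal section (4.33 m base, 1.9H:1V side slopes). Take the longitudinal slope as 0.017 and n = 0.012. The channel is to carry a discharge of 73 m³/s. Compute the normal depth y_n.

Manning's equation rearranged: A R^(2/3) = nQ / (1·√S) = 0.012 × 73 / (√0.017) = 6.719.
Try y = 0.81 m: A R^(2/3) = 3.415 — short.
Try y = 1.31 m: A R^(2/3) = 8.31 — over.
Try y = 1.17 m: A R^(2/3) = 6.715 — ≈ 6.719.

y_n = 1.17 m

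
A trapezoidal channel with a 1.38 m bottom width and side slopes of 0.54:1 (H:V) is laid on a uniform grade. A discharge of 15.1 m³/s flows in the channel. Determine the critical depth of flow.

At critical depth, Q² T / (g A³) = 1, i.e. A³/T = Q²/g = 15.1²/9.81 = 23.24.
At y = 1.96 m: A³/T = 31.22 — over.
At y = 1.38 m: A³/T = 8.788 — short.
At y = 1.81 m: A³/T = 23.3 — ≈ 23.24.

y_c = 1.81 m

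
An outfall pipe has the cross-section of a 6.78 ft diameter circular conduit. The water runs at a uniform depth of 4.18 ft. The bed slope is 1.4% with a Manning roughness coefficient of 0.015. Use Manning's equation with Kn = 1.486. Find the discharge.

For a circular section of diameter D = 6.78 ft at depth y = 4.18 ft, the central angle is θ = 2 arccos(1 − 2y/D) = 3.612 rad. Then A = (D²/8)(θ − sin θ) = 23.36 ft² and P = Dθ/2 = 12.24 ft.
Hydraulic radius R = A/P = 23.36/12.24 = 1.908 ft.
Manning's equation: Q = (1.486/n) A R^(2/3) S^(1/2) = (1.486/0.015) × 23.36 × 1.908^(2/3) × 0.014^(1/2) = 421 ft³/s.

Q = 421 ft³/s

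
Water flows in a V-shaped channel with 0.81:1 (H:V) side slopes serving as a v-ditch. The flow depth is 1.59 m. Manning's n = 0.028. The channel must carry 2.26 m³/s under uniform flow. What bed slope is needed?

For a triangular section with side slope z = 0.81: A = zy² = 0.81×1.59² = 2.048 m²; P = 2y√(1+z²) = 2×1.59×1.287 = 4.092 m.
Hydraulic radius R = A/P = 2.048/4.092 = 0.5004 m.
From Manning's equation, S = [nQ / (1 A R^(2/3))]² = [0.028 × 2.26 / (1 × 2.048 × 0.5004^(2/3))]² = 0.0024.

S = 0.0024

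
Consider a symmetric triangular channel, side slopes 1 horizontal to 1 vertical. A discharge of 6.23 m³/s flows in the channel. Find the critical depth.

At critical depth, Q² T / (g A³) = 1, i.e. A³/T = Q²/g = 6.23²/9.81 = 3.956.
Trying y = 1.74 m: A³/T = 7.975 — too large.
Trying y = 1.35 m: A³/T = 2.242 — too small.
Trying y = 1.51 m: A³/T = 3.925 — close enough.

y_c = 1.51 m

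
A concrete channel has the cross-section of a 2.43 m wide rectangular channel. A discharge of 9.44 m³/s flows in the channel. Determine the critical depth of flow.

For a rectangular channel, critical depth y_c = (q²/g)^(1/3) where q = Q/b = 9.44/2.43 = 3.885 m²/s.
So y_c = (3.885²/9.81)^(1/3) = 1.15 m.

y_c = 1.15 m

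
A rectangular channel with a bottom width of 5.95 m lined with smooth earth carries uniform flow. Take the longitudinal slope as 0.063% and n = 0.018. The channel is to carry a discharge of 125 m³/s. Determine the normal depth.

Manning's equation rearranged: A R^(2/3) = nQ / (1·√S) = 0.018 × 125 / (√0.00063) = 89.64.
Trying y = 10.5 m: A R^(2/3) = 109.4 — too large.
Trying y = 7.58 m: A R^(2/3) = 74.81 — too small.
Trying y = 8.84 m: A R^(2/3) = 89.67 — matches.

y_n = 8.84 m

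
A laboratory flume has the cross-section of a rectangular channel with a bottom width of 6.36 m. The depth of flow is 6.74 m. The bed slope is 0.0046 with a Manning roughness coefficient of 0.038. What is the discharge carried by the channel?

Q = 128 m³/s

Flow area A = b·y = 6.36 × 6.74 = 42.87 m². Wetted perimeter P = b + 2y = 6.36 + 2×6.74 = 19.84 m.
Hydraulic radius R = A/P = 42.87/19.84 = 2.161 m.
Manning's equation: Q = (1/n) A R^(2/3) S^(1/2) = (1/0.038) × 42.87 × 2.161^(2/3) × 0.0046^(1/2) = 128 m³/s.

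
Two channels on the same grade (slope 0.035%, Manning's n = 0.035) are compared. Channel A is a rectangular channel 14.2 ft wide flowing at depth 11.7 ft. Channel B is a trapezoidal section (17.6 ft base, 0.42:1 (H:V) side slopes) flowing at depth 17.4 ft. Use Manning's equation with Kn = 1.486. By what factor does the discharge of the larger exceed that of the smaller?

3.82

Channel A: Flow area A = b·y = 14.2 × 11.7 = 166.1 ft². Wetted perimeter P = b + 2y = 14.2 + 2×11.7 = 37.6 ft. Hydraulic radius R = A/P = 166.1/37.6 = 4.419 ft. Q_A = (1.486/0.035)·166.1·4.419^(2/3)·√0.00035 = 355.3 ft³/s.
Channel B: With bottom width b = 17.6 ft and side slope z = 0.42: A = (b + zy)y = (17.6 + 0.42×17.4)×17.4 = 433.4 ft²; P = b + 2y√(1+z²) = 17.6 + 2×17.4×1.085 = 55.34 ft. Hydraulic radius R = A/P = 433.4/55.34 = 7.831 ft. Q_B = (1.486/0.035)·433.4·7.831^(2/3)·√0.00035 = 1358 ft³/s.
The larger discharge is 1358 ft³/s and the smaller is 355.3 ft³/s; the ratio is 3.82.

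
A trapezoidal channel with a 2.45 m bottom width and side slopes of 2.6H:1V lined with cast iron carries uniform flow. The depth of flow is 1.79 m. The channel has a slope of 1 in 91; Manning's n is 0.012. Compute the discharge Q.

With bottom width b = 2.45 m and side slope z = 2.6: A = (b + zy)y = (2.45 + 2.6×1.79)×1.79 = 12.72 m²; P = b + 2y√(1+z²) = 2.45 + 2×1.79×2.786 = 12.42 m.
Hydraulic radius R = A/P = 12.72/12.42 = 1.024 m.
Manning's equation: Q = (1/n) A R^(2/3) S^(1/2) = (1/0.012) × 12.72 × 1.024^(2/3) × 0.01099^(1/2) = 113 m³/s.

Q = 113 m³/s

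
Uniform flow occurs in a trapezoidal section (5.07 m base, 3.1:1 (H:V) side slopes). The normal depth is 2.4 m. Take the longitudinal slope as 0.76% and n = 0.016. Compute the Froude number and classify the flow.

supercritical

With bottom width b = 5.07 m and side slope z = 3.1: A = (b + zy)y = (5.07 + 3.1×2.4)×2.4 = 30.02 m²; P = b + 2y√(1+z²) = 5.07 + 2×2.4×3.257 = 20.71 m.
Hydraulic radius R = A/P = 30.02/20.71 = 1.45 m.
V = (1/n) R^(2/3) √S = (1/0.016) × 1.45^(2/3) × √0.0076 = 6.98 m/s. Hydraulic depth D_h = A/T = 30.02/19.95 = 1.505 m.
Froude number Fr = V/√(g·D_h) = 6.98/√(9.81×1.505) = 1.82, which is greater than 1, so the flow is supercritical.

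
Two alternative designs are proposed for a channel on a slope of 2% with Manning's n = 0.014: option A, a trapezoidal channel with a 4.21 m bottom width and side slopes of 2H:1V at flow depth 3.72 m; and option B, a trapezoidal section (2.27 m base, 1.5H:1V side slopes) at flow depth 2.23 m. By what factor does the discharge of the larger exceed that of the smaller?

4.95

Channel A: With bottom width b = 4.21 m and side slope z = 2: A = (b + zy)y = (4.21 + 2×3.72)×3.72 = 43.34 m²; P = b + 2y√(1+z²) = 4.21 + 2×3.72×2.236 = 20.85 m. Hydraulic radius R = A/P = 43.34/20.85 = 2.079 m. Q_A = (1/0.014)·43.34·2.079^(2/3)·√0.02 = 713.1 m³/s.
Channel B: With bottom width b = 2.27 m and side slope z = 1.5: A = (b + zy)y = (2.27 + 1.5×2.23)×2.23 = 12.52 m²; P = b + 2y√(1+z²) = 2.27 + 2×2.23×1.803 = 10.31 m. Hydraulic radius R = A/P = 12.52/10.31 = 1.214 m. Q_B = (1/0.014)·12.52·1.214^(2/3)·√0.02 = 144 m³/s.
The larger discharge is 713.1 m³/s and the smaller is 144 m³/s; the ratio is 4.95.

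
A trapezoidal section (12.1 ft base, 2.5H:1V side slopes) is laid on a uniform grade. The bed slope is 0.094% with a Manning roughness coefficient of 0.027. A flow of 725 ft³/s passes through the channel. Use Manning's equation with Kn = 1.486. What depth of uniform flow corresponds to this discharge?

Manning's equation rearranged: A R^(2/3) = nQ / (1.486·√S) = 0.027 × 725 / (1.486 × √0.00094) = 429.7.
Trying y = 8.05 ft: A R^(2/3) = 725.6 — high.
Trying y = 6.31 ft: A R^(2/3) = 429.6 — close enough.

y_n = 6.31 ft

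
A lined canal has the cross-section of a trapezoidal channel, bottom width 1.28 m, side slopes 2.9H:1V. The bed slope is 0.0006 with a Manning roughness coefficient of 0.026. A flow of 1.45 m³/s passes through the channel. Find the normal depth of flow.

Manning's equation rearranged: A R^(2/3) = nQ / (1·√S) = 0.026 × 1.45 / (√0.0006) = 1.539.
Try y = 0.866 m: A R^(2/3) = 2.063 — high.
Try y = 0.633 m: A R^(2/3) = 1.038 — low.
Try y = 0.759 m: A R^(2/3) = 1.54 — ≈ 1.539.

y_n = 0.759 m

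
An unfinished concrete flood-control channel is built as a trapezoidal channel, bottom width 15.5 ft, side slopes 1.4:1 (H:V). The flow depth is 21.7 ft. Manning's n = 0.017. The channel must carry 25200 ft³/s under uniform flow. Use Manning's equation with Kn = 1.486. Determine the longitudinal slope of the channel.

With bottom width b = 15.5 ft and side slope z = 1.4: A = (b + zy)y = (15.5 + 1.4×21.7)×21.7 = 995.6 ft²; P = b + 2y√(1+z²) = 15.5 + 2×21.7×1.72 = 90.17 ft.
Hydraulic radius R = A/P = 995.6/90.17 = 11.04 ft.
From Manning's equation, S = [nQ / (1.486 A R^(2/3))]² = [0.017 × 25200 / (1.486 × 995.6 × 11.04^(2/3))]² = 0.00341.

S = 0.00341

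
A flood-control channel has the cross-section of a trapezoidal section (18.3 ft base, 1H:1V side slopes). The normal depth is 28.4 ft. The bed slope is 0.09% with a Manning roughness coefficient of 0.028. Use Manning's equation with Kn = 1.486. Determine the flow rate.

Q = 11900 ft³/s

With bottom width b = 18.3 ft and side slope z = 1: A = (b + zy)y = (18.3 + 1×28.4)×28.4 = 1326 ft²; P = b + 2y√(1+z²) = 18.3 + 2×28.4×1.414 = 98.63 ft.
Hydraulic radius R = A/P = 1326/98.63 = 13.45 ft.
Manning's equation: Q = (1.486/n) A R^(2/3) S^(1/2) = (1.486/0.028) × 1326 × 13.45^(2/3) × 0.0009^(1/2) = 11900 ft³/s.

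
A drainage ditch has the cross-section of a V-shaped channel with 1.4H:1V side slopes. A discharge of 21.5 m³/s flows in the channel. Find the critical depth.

At critical depth, Q² T / (g A³) = 1, i.e. A³/T = Q²/g = 21.5²/9.81 = 47.12.
Trying y = 1.52 m: A³/T = 7.951 — low.
Trying y = 2.39 m: A³/T = 76.42 — high.
Trying y = 2.17 m: A³/T = 47.15 — ≈ 47.12.

y_c = 2.17 m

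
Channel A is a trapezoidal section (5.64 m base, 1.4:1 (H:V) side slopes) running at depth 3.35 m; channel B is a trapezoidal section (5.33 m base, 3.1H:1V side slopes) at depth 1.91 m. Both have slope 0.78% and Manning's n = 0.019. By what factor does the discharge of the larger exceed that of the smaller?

2.26

Channel A: With bottom width b = 5.64 m and side slope z = 1.4: A = (b + zy)y = (5.64 + 1.4×3.35)×3.35 = 34.61 m²; P = b + 2y√(1+z²) = 5.64 + 2×3.35×1.72 = 17.17 m. Hydraulic radius R = A/P = 34.61/17.17 = 2.016 m. Q_A = (1/0.019)·34.61·2.016^(2/3)·√0.0078 = 256.7 m³/s.
Channel B: With bottom width b = 5.33 m and side slope z = 3.1: A = (b + zy)y = (5.33 + 3.1×1.91)×1.91 = 21.49 m²; P = b + 2y√(1+z²) = 5.33 + 2×1.91×3.257 = 17.77 m. Hydraulic radius R = A/P = 21.49/17.77 = 1.209 m. Q_B = (1/0.019)·21.49·1.209^(2/3)·√0.0078 = 113.4 m³/s.
The larger discharge is 256.7 m³/s and the smaller is 113.4 m³/s; the ratio is 2.26.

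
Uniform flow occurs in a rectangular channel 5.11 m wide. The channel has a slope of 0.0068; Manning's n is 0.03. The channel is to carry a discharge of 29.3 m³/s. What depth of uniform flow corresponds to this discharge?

Manning's equation rearranged: A R^(2/3) = nQ / (1·√S) = 0.03 × 29.3 / (√0.0068) = 10.66.
Trying y = 1.71 m: A R^(2/3) = 8.88 — short.
Trying y = 2.41 m: A R^(2/3) = 14.22 — over.
Trying y = 1.95 m: A R^(2/3) = 10.66 — matches.

y_n = 1.95 m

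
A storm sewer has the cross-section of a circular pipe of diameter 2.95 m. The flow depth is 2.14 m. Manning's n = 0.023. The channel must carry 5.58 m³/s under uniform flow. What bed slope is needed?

For a circular section of diameter D = 2.95 m at depth y = 2.14 m, the central angle is θ = 2 arccos(1 − 2y/D) = 4.077 rad. Then A = (D²/8)(θ − sin θ) = 5.311 m² and P = Dθ/2 = 6.014 m.
Hydraulic radius R = A/P = 5.311/6.014 = 0.8831 m.
From Manning's equation, S = [nQ / (1 A R^(2/3))]² = [0.023 × 5.58 / (1 × 5.311 × 0.8831^(2/3))]² = 0.000689.

S = 0.000689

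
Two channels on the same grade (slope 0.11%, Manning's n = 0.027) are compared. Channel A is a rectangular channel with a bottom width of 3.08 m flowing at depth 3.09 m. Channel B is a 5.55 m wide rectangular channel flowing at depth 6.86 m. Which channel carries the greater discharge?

channel B

Channel A: Flow area A = b·y = 3.08 × 3.09 = 9.517 m². Wetted perimeter P = b + 2y = 3.08 + 2×3.09 = 9.26 m. Hydraulic radius R = A/P = 9.517/9.26 = 1.028 m. Q_A = (1/0.027)·9.517·1.028^(2/3)·√0.0011 = 11.91 m³/s.
Channel B: Flow area A = b·y = 5.55 × 6.86 = 38.07 m². Wetted perimeter P = b + 2y = 5.55 + 2×6.86 = 19.27 m. Hydraulic radius R = A/P = 38.07/19.27 = 1.976 m. Q_B = (1/0.027)·38.07·1.976^(2/3)·√0.0011 = 73.64 m³/s.
Q_A = 11.91 m³/s vs Q_B = 73.64 m³/s, so channel B carries more.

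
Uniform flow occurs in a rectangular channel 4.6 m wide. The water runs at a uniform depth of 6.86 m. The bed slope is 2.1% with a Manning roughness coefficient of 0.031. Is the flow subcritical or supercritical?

subcritical

Flow area A = b·y = 4.6 × 6.86 = 31.56 m². Wetted perimeter P = b + 2y = 4.6 + 2×6.86 = 18.32 m.
Hydraulic radius R = A/P = 31.56/18.32 = 1.722 m.
V = (1/n) R^(2/3) √S = (1/0.031) × 1.722^(2/3) × √0.021 = 6.717 m/s. Hydraulic depth D_h = A/T = 31.56/4.6 = 6.86 m.
Froude number Fr = V/√(g·D_h) = 6.717/√(9.81×6.86) = 0.819, which is less than 1, so the flow is subcritical.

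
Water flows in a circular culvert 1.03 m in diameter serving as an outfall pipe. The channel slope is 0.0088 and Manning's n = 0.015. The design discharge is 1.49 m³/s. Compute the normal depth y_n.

Manning's equation rearranged: A R^(2/3) = nQ / (1·√S) = 0.015 × 1.49 / (√0.0088) = 0.2383.
Try y = 0.455 m: A R^(2/3) = 0.1359 — short.
Try y = 0.709 m: A R^(2/3) = 0.2762 — over.
Try y = 0.639 m: A R^(2/3) = 0.2383 — ≈ 0.2383.

y_n = 0.639 m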